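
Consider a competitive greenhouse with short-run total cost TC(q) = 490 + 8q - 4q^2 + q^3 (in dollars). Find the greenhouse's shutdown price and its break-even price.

Shutdown price = min AVC. AVC = 8 - 4q + q^2, with vertex at q = 2 and minimum $4.
ATC = 490/q + 8 - 4q + q^2. Setting dATC/dq = −490/q^2 − 4 + 2q = 0 gives q = 7 (since 2·7^3 − 4·7^2 = 490).
min ATC = 490/7 + 8 − 4·7 + 7^2 = $99. That is the break-even price.
For $4 ≤ P < $99 the firm produces at a loss; below $4 it shuts down.

Shutdown price = $4; break-even price = $99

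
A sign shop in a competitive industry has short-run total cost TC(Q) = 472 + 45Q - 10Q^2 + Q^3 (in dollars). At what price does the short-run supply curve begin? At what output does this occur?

$20 per unit, at Q = 5

The firm shuts down when price falls below the minimum of average variable cost. AVC = VC/Q = 45 - 10Q + Q^2.
At the minimum of AVC, MC = AVC. MC = 45 - 20Q + 3Q^2; setting MC = AVC gives 2Q^2 - 10Q = 0, so Q = 5. min AVC = 20.
For P < $20 the firm produces nothing.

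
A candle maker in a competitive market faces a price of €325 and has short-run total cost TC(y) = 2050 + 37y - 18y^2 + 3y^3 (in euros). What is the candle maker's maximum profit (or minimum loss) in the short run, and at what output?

AVC = 37 - 18y + 3y^2; min AVC = €10 at y = 3. Since P = €325 ≥ min AVC, the firm produces.
MC = 37 - 36y + 9y^2. Setting P = MC and taking the root on the rising branch gives y* = 8.
TR = 325·8 = 2600. TC = 2050 + 680 = 2730. Profit = 2600 − 2730 = -€130.
That loss of €130 beats the €2050 the firm would lose by shutting down; producing recovers €1920 of fixed cost.

Profit = -€130 at y = 8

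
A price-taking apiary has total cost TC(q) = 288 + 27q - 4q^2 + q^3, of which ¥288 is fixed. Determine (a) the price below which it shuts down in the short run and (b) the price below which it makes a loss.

Shutdown price = min AVC. AVC = 27 - 4q + q^2, with vertex at q = 2 and minimum ¥23.
ATC = 288/q + 27 - 4q + q^2. Setting dATC/dq = −288/q^2 − 4 + 2q = 0 gives q = 6 (since 2·6^3 − 4·6^2 = 288).
min ATC = 288/6 + 27 − 4·6 + 6^2 = ¥87. That is the break-even price.
For ¥23 ≤ P < ¥87 the firm produces at a loss; below ¥23 it shuts down.

Shutdown price = ¥23; break-even price = ¥87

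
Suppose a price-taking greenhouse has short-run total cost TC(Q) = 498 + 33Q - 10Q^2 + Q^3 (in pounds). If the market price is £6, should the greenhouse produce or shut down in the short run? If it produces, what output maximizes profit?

From TC, MC = TC'(Q) = 33 - 20Q + 3Q^2 and AVC = VC/Q = 33 - 10Q + Q^2.
AVC hits its minimum where MC = AVC, at Q = 5, giving min AVC = 33 - 10·5 + 5^2 = £8.
P = £6 lies below min AVC = £8; no output level covers variable cost.
Best response: produce nothing and absorb the £498 fixed cost.

Shut down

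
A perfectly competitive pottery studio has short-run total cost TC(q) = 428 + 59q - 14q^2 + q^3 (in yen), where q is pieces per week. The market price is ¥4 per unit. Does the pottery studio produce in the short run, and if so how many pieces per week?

Strip out fixed cost: VC = 59q - 14q^2 + q^3. Then AVC = 59 - 14q + q^2 and MC = 59 - 28q + 3q^2.
AVC hits its minimum where MC = AVC, at q = 7, giving min AVC = 59 - 14·7 + 7^2 = ¥10.
Since P = ¥4 < min AVC = ¥10, price fails to cover variable cost at any output.
The firm minimizes its loss by shutting down and losing only its fixed cost of ¥428.

Shut down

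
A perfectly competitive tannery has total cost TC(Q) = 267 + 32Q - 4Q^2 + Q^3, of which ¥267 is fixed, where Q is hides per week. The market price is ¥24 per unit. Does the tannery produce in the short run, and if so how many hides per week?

From TC, MC = TC'(Q) = 32 - 8Q + 3Q^2 and AVC = VC/Q = 32 - 4Q + Q^2.
AVC hits its minimum where MC = AVC, at Q = 2, giving min AVC = 32 - 4·2 + 2^2 = ¥28.
With P < min AVC (¥24 < ¥28), every unit sold adds to the loss.
The firm minimizes its loss by shutting down and losing only its fixed cost of ¥267.

Shut down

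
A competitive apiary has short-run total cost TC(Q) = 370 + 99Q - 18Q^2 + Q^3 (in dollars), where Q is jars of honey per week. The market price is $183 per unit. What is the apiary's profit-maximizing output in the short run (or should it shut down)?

Variable cost is VC = 99Q - 18Q^2 + Q^3, so AVC = VC/Q = 99 - 18Q + Q^2 and MC = dTC/dQ = 99 - 36Q + 3Q^2.
AVC is minimized where dAVC/dQ = -18 + 2Q = 0, at Q = 9; min AVC = 99 - 18·9 + 9^2 = $18.
P = $183 exceeds min AVC = $18, so the firm stays open.
P = MC gives -84 - 36Q + 3Q^2 = 0, with roots -2 and 14. Take the larger (rising MC): Q* = 14.
Check: AVC at Q = 14 is $43 ≤ P, so revenue covers variable cost.
Profit = P·Q − TC = 183·14 − 972 = $1590.

Produce at Q = 14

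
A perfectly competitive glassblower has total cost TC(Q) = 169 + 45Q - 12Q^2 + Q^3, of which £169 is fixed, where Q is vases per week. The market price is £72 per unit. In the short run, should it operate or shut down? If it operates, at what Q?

Strip out fixed cost: VC = 45Q - 12Q^2 + Q^3. Then AVC = 45 - 12Q + Q^2 and MC = 45 - 24Q + 3Q^2.
The AVC parabola has its vertex at Q = 12/2 = 6, where AVC = 45 - 12·6 + 6^2 = £9.
P = £72 exceeds min AVC = £9, so the firm stays open.
Set P = MC: 72 = 45 - 24Q + 3Q^2 → -27 - 24Q + 3Q^2 = 0. The roots are Q = -1 and Q = 9; the profit-maximizing output is on the rising part of MC, so Q* = 9.
Check: AVC at Q = 9 is £18 ≤ P, so revenue covers variable cost.
Profit = P·Q − TC = 72·9 − 331 = £317.

Produce at Q = 9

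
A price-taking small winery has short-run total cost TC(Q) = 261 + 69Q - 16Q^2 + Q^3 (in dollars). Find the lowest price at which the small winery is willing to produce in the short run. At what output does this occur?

Short-run supply begins at min AVC. From VC = 69Q - 16Q^2 + Q^3, AVC = 69 - 16Q + Q^2.
dAVC/dQ = -16 + 2Q = 0 gives Q = 8. min AVC = 69 - 16·8 + 8^2 = 5.
The firm shuts down for any P below $5.

$5 per unit, at Q = 8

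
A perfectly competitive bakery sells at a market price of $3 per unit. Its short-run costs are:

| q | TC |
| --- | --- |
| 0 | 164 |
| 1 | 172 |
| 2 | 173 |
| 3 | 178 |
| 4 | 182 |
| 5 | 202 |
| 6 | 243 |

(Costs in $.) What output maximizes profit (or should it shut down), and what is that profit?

q = 0 (shut down); profit = -$164

Compute π = P·q − TC at each output: q=0: -164; q=1: -169; q=2: -167; q=3: -169; q=4: -170; q=5: -187; q=6: -225.
Profit is highest at q = 0. Equivalently, the lowest AVC in the table is 9/2 ≈ $4.50 at q = 2, and P = $3 falls below it — price never covers variable cost, so the firm shuts down and loses only its fixed cost.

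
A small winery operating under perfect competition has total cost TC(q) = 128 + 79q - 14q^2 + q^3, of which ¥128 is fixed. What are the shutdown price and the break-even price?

Shutdown price = ¥30; break-even price = ¥47

Shutdown price = min AVC. AVC = 79 - 14q + q^2, with vertex at q = 7 and minimum ¥30.
ATC = 128/q + 79 - 14q + q^2. Setting dATC/dq = −128/q^2 − 14 + 2q = 0 gives q = 8 (since 2·8^3 − 14·8^2 = 128).
min ATC = 128/8 + 79 − 14·8 + 8^2 = ¥47. That is the break-even price.
Between these two prices the firm operates at a loss; above ¥47 it earns a profit.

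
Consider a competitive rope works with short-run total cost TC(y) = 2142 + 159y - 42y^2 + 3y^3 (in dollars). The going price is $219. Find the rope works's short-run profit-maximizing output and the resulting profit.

AVC = 159 - 42y + 3y^2; min AVC = $12 at y = 7. Since P = $219 ≥ min AVC, the firm produces.
With MC = 159 - 84y + 9y^2, P = MC on the upward-sloping part at y* = 10.
TR = 219·10 = 2190. TC = 2142 + 390 = 2532. Profit = 2190 − 2532 = -$342.
Shutting down would mean losing the fixed cost of $2142, so operating at a loss of $342 is better by $1800.

Profit = -$342 at y = 10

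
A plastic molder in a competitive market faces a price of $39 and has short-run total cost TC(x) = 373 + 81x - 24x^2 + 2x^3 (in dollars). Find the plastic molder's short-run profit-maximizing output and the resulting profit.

Profit = -$177 at x = 7

AVC = 81 - 24x + 2x^2; min AVC = $9 at x = 6. Since P = $39 ≥ min AVC, the firm produces.
MC = 81 - 48x + 6x^2. Setting P = MC and taking the root on the rising branch gives x* = 7.
TR = 39·7 = 273. TC = 373 + 77 = 450. Profit = 273 − 450 = -$177.
Shutting down would mean losing the fixed cost of $373, so operating at a loss of $177 is better by $196.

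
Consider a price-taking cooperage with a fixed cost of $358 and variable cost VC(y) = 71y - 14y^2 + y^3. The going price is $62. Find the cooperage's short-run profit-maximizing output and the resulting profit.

AVC = 71 - 14y + y^2; min AVC = $22 at y = 7. Since P = $62 ≥ min AVC, the firm produces.
With MC = 71 - 28y + 3y^2, P = MC on the upward-sloping part at y* = 9.
TR = 62·9 = 558. TC = 358 + 234 = 592. Profit = 558 − 592 = -$34.
That loss of $34 beats the $358 the firm would lose by shutting down; producing recovers $324 of fixed cost.

Profit = -$34 at y = 9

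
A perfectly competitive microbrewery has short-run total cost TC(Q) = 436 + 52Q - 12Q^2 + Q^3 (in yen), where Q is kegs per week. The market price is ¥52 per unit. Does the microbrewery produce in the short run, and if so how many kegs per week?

Produce at Q = 8

Strip out fixed cost: VC = 52Q - 12Q^2 + Q^3. Then AVC = 52 - 12Q + Q^2 and MC = 52 - 24Q + 3Q^2.
AVC is minimized where dAVC/dQ = -12 + 2Q = 0, at Q = 6; min AVC = 52 - 12·6 + 6^2 = ¥16.
P = ¥52 exceeds min AVC = ¥16, so the firm stays open.
P = MC gives -24Q + 3Q^2 = 0, with roots 0 and 8. Take the larger (rising MC): Q* = 8.
Check: AVC at Q = 8 is ¥20 ≤ P, so revenue covers variable cost.
Profit = P·Q − TC = 52·8 − 596 = -¥180, a loss, but smaller than the ¥436 fixed cost the firm would lose by shutting down.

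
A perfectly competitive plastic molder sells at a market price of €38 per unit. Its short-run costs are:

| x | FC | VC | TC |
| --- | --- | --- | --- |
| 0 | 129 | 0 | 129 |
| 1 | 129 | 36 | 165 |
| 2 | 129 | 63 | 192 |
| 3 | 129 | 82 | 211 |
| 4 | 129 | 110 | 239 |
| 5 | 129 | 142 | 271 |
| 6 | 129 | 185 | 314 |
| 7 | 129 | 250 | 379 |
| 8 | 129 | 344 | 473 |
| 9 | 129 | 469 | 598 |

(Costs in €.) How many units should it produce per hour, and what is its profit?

Profit at each row (π = 38x − TC): x=0: -129; x=1: -127; x=2: -116; x=3: -97; x=4: -87; x=5: -81; x=6: -86; x=7: -113; x=8: -169; x=9: -256.
Profit is maximized at x = 5. AVC there is 142/5 = €28.40 ≤ P, so producing beats shutting down (which would give -€129).

x = 5; profit = -€81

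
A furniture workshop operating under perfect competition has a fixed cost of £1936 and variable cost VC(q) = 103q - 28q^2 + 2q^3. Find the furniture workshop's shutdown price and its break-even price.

Shutdown price = £5; break-even price = £213

AVC = 103 - 28q + 2q^2; minimized at q = 7, giving min AVC = £5. That is the shutdown price.
ATC = 1936/q + 103 - 28q + 2q^2. Setting dATC/dq = −1936/q^2 − 28 + 4q = 0 gives q = 11 (since 4·11^3 − 28·11^2 = 1936).
min ATC = 1936/11 + 103 − 28·11 + 2·11^2 = £213. That is the break-even price.
Between these two prices the firm operates at a loss; above £213 it earns a profit.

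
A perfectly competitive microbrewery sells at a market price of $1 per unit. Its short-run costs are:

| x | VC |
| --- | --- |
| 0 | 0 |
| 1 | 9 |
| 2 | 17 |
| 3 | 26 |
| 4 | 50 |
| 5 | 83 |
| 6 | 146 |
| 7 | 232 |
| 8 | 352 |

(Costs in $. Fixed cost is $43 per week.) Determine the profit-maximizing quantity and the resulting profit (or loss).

x = 0 (shut down); profit = -$43

Profit at each row (π = 1x − TC): x=0: -43; x=1: -51; x=2: -58; x=3: -66; x=4: -89; x=5: -121; x=6: -183; x=7: -268; x=8: -387.
Profit is highest at x = 0. Equivalently, the lowest AVC in the table is 17/2 ≈ $8.50 at x = 2, and P = $1 falls below it — price never covers variable cost, so the firm shuts down and loses only its fixed cost.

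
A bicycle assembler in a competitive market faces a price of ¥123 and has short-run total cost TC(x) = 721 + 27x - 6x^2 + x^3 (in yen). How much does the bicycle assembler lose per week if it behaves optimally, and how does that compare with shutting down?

Profit = -¥81 at x = 8

AVC = 27 - 6x + x^2; min AVC = ¥18 at x = 3. Since P = ¥123 ≥ min AVC, the firm produces.
MC = 27 - 12x + 3x^2. Setting P = MC and taking the root on the rising branch gives x* = 8.
TR = 123·8 = 984. TC = 721 + 344 = 1065. Profit = 984 − 1065 = -¥81.
By producing, the firm covers all variable cost plus ¥640 of fixed cost; shutting down would lose the full ¥721.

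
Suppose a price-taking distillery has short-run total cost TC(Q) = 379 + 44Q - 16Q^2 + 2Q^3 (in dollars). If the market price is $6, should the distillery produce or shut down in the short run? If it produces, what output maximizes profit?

From TC, MC = TC'(Q) = 44 - 32Q + 6Q^2 and AVC = VC/Q = 44 - 16Q + 2Q^2.
AVC is minimized where dAVC/dQ = -16 + 4Q = 0, at Q = 4; min AVC = 44 - 16·4 + 2·4^2 = $12.
Since P = $6 < min AVC = $12, price fails to cover variable cost at any output.
Shutting down limits the loss to fixed cost, $379.

Shut down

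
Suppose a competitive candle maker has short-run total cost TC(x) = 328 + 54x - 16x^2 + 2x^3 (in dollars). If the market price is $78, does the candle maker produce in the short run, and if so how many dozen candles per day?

Produce at x = 6

From TC, MC = TC'(x) = 54 - 32x + 6x^2 and AVC = VC/x = 54 - 16x + 2x^2.
AVC hits its minimum where MC = AVC, at x = 4, giving min AVC = 54 - 16·4 + 2·4^2 = $22.
P = $78 exceeds min AVC = $22, so the firm stays open.
P = MC gives -24 - 32x + 6x^2 = 0, with roots -2/3 and 6. Take the larger (rising MC): x* = 6.
Check: AVC at x = 6 is $30 ≤ P, so revenue covers variable cost.
Profit = P·x − TC = 78·6 − 508 = -$40, a loss, but smaller than the $328 fixed cost the firm would lose by shutting down.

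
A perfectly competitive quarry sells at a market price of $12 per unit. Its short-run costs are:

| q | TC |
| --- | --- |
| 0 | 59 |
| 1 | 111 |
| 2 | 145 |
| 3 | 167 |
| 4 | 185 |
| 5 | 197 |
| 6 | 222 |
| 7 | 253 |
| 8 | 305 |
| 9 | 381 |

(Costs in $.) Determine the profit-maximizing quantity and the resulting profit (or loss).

Profit at each row (π = 12q − TC): q=0: -59; q=1: -99; q=2: -121; q=3: -131; q=4: -137; q=5: -137; q=6: -150; q=7: -169; q=8: -209; q=9: -273.
Profit is highest at q = 0. Equivalently, the lowest AVC in the table is 163/6 ≈ $27.17 at q = 6, and P = $12 falls below it — price never covers variable cost, so the firm shuts down and loses only its fixed cost.

q = 0 (shut down); profit = -$59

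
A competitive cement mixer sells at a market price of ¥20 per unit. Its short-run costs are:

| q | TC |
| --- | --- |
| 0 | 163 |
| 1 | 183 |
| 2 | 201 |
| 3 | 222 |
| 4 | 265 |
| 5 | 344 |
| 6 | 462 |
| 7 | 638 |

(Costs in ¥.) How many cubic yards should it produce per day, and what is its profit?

Profit at each row (π = 20q − TC): q=0: -163; q=1: -163; q=2: -161; q=3: -162; q=4: -185; q=5: -244; q=6: -342; q=7: -498.
Profit is maximized at q = 2. AVC there is 38/2 = ¥19 ≤ P, so producing beats shutting down (which would give -¥163).

q = 2; profit = -¥161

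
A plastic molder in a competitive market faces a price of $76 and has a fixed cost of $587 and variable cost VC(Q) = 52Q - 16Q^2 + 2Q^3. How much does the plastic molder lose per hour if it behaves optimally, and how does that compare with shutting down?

Profit = -$299 at Q = 6

AVC = 52 - 16Q + 2Q^2 has its minimum $20 at Q = 4; price $76 clears that bar, so the firm operates.
With MC = 52 - 32Q + 6Q^2, P = MC on the upward-sloping part at Q* = 6.
TR = 76·6 = 456. TC = 587 + 168 = 755. Profit = 456 − 755 = -$299.
By producing, the firm covers all variable cost plus $288 of fixed cost; shutting down would lose the full $587.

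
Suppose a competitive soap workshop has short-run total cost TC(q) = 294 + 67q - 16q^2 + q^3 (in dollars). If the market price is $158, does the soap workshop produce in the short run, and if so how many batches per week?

From TC, MC = TC'(q) = 67 - 32q + 3q^2 and AVC = VC/q = 67 - 16q + q^2.
AVC hits its minimum where MC = AVC, at q = 8, giving min AVC = 67 - 16·8 + 8^2 = $3.
Since P = $158 ≥ min AVC = $3, price covers variable cost and the firm should produce.
Set P = MC: 158 = 67 - 32q + 3q^2 → -91 - 32q + 3q^2 = 0. The roots are q = -7/3 and q = 13; the profit-maximizing output is on the rising part of MC, so q* = 13.
Check: AVC at q = 13 is $28 ≤ P, so revenue covers variable cost.
Profit = P·q − TC = 158·13 − 658 = $1396.

Produce at q = 13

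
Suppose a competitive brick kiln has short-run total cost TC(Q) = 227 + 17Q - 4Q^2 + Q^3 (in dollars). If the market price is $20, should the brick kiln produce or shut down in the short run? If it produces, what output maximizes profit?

Produce at Q = 3

From TC, MC = TC'(Q) = 17 - 8Q + 3Q^2 and AVC = VC/Q = 17 - 4Q + Q^2.
AVC hits its minimum where MC = AVC, at Q = 2, giving min AVC = 17 - 4·2 + 2^2 = $13.
Since P = $20 ≥ min AVC = $13, price covers variable cost and the firm should produce.
Solving P = MC: -3 - 8Q + 3Q^2 = 0 ⇒ Q = -1/3 or 3. On the upward-sloping branch, Q* = 3.
Check: AVC at Q = 3 is $14 ≤ P, so revenue covers variable cost.
Profit = P·Q − TC = 20·3 − 269 = -$209, a loss, but smaller than the $227 fixed cost the firm would lose by shutting down.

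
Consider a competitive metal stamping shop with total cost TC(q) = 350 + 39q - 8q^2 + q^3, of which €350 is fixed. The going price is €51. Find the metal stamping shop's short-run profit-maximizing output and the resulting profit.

AVC = 39 - 8q + q^2; min AVC = €23 at q = 4. Since P = €51 ≥ min AVC, the firm produces.
With MC = 39 - 16q + 3q^2, P = MC on the upward-sloping part at q* = 6.
TR = 51·6 = 306. TC = 350 + 162 = 512. Profit = 306 − 512 = -€206.
That loss of €206 beats the €350 the firm would lose by shutting down; producing recovers €144 of fixed cost.

Profit = -€206 at q = 6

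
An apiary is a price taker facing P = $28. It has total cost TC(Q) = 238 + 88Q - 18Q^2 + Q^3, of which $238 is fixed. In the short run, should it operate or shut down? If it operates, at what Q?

Produce at Q = 10

Variable cost is VC = 88Q - 18Q^2 + Q^3, so AVC = VC/Q = 88 - 18Q + Q^2 and MC = dTC/dQ = 88 - 36Q + 3Q^2.
AVC hits its minimum where MC = AVC, at Q = 9, giving min AVC = 88 - 18·9 + 9^2 = $7.
P = $28 exceeds min AVC = $7, so the firm stays open.
Solving P = MC: 60 - 36Q + 3Q^2 = 0 ⇒ Q = 2 or 10. On the upward-sloping branch, Q* = 10.
Check: AVC at Q = 10 is $8 ≤ P, so revenue covers variable cost.
Profit = P·Q − TC = 28·10 − 318 = -$38, a loss, but smaller than the $238 fixed cost the firm would lose by shutting down.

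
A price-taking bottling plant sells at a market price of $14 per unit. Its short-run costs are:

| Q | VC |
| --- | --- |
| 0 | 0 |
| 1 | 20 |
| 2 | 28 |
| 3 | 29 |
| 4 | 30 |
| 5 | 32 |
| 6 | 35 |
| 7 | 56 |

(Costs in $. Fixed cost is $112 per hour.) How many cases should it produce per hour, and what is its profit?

Compute π = P·Q − TC at each output: Q=0: -112; Q=1: -118; Q=2: -112; Q=3: -99; Q=4: -86; Q=5: -74; Q=6: -63; Q=7: -70.
Profit is maximized at Q = 6. AVC there is 35/6 = $5.83 ≤ P, so producing beats shutting down (which would give -$112).

Q = 6; profit = -$63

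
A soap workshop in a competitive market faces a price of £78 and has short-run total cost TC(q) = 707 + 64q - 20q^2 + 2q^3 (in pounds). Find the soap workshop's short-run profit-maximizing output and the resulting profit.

Profit = -£315 at q = 7

AVC = 64 - 20q + 2q^2; min AVC = £14 at q = 5. Since P = £78 ≥ min AVC, the firm produces.
With MC = 64 - 40q + 6q^2, P = MC on the upward-sloping part at q* = 7.
TR = 78·7 = 546. TC = 707 + 154 = 861. Profit = 546 − 861 = -£315.
Shutting down would mean losing the fixed cost of £707, so operating at a loss of £315 is better by £392.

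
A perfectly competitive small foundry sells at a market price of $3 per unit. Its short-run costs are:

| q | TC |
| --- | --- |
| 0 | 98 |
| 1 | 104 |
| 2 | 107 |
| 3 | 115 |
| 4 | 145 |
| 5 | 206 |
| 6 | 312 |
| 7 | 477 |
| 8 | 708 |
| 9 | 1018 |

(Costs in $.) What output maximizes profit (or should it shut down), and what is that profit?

Profit at each row (π = 3q − TC): q=0: -98; q=1: -101; q=2: -101; q=3: -106; q=4: -133; q=5: -191; q=6: -294; q=7: -456; q=8: -684; q=9: -991.
Profit is highest at q = 0. Equivalently, the lowest AVC in the table is 9/2 ≈ $4.50 at q = 2, and P = $3 falls below it — price never covers variable cost, so the firm shuts down and loses only its fixed cost.

q = 0 (shut down); profit = -$98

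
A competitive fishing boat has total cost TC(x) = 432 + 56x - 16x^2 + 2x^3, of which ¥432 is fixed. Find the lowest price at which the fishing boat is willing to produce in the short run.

¥24 per unit

The firm shuts down when price falls below the minimum of average variable cost. AVC = VC/x = 56 - 16x + 2x^2.
dAVC/dx = -16 + 4x = 0 gives x = 4. min AVC = 56 - 16·4 + 2·4^2 = 24.
So the shutdown price is ¥24.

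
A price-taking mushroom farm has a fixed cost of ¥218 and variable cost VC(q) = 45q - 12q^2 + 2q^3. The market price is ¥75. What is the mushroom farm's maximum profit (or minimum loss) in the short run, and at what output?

Profit = -¥18 at q = 5

AVC = 45 - 12q + 2q^2; min AVC = ¥27 at q = 3. Since P = ¥75 ≥ min AVC, the firm produces.
With MC = 45 - 24q + 6q^2, P = MC on the upward-sloping part at q* = 5.
TR = 75·5 = 375. TC = 218 + 175 = 393. Profit = 375 − 393 = -¥18.
Shutting down would mean losing the fixed cost of ¥218, so operating at a loss of ¥18 is better by ¥200.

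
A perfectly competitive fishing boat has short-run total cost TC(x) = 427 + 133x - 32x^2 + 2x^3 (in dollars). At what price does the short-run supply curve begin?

$5 per unit

Short-run supply begins at min AVC. From VC = 133x - 32x^2 + 2x^3, AVC = 133 - 32x + 2x^2.
dAVC/dx = -32 + 4x = 0 gives x = 8. min AVC = 133 - 32·8 + 2·8^2 = 5.
For P < $5 the firm produces nothing.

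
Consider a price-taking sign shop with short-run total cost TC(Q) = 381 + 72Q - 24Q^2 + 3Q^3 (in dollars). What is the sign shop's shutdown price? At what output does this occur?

Short-run supply begins at min AVC. From VC = 72Q - 24Q^2 + 3Q^3, AVC = 72 - 24Q + 3Q^2.
At the minimum of AVC, MC = AVC. MC = 72 - 48Q + 9Q^2; setting MC = AVC gives 6Q^2 - 24Q = 0, so Q = 4. min AVC = 24.
The firm shuts down for any P below $24.

$24 per unit, at Q = 4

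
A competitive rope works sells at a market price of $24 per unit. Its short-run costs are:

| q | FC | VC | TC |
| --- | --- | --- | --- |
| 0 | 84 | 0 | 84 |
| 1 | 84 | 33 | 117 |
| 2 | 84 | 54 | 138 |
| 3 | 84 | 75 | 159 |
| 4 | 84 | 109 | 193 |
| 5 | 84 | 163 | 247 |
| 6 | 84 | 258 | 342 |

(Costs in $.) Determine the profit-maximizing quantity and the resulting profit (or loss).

Tabulate TR − TC: q=0: -84; q=1: -93; q=2: -90; q=3: -87; q=4: -97; q=5: -127; q=6: -198.
Profit is highest at q = 0. Equivalently, the lowest AVC in the table is 75/3 ≈ $25 at q = 3, and P = $24 falls below it — price never covers variable cost, so the firm shuts down and loses only its fixed cost.

q = 0 (shut down); profit = -$84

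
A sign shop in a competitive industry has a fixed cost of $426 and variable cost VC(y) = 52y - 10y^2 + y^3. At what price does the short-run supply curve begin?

$27 per unit

Short-run supply begins at min AVC. From VC = 52y - 10y^2 + y^3, AVC = 52 - 10y + y^2.
dAVC/dy = -10 + 2y = 0 gives y = 5. min AVC = 52 - 10·5 + 5^2 = 27.
The firm shuts down for any P below $27.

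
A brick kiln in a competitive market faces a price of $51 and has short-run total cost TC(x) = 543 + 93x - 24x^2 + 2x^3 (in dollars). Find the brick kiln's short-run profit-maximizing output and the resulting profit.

Profit = -$347 at x = 7

AVC = 93 - 24x + 2x^2 has its minimum $21 at x = 6; price $51 clears that bar, so the firm operates.
MC = 93 - 48x + 6x^2. Setting P = MC and taking the root on the rising branch gives x* = 7.
TR = 51·7 = 357. TC = 543 + 161 = 704. Profit = 357 − 704 = -$347.
Shutting down would mean losing the fixed cost of $543, so operating at a loss of $347 is better by $196.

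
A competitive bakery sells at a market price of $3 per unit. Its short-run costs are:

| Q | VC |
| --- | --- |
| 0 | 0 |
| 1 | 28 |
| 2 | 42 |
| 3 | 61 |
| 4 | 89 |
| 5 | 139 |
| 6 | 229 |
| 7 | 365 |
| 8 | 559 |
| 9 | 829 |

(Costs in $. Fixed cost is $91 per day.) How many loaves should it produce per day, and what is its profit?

Compute π = P·Q − TC at each output: Q=0: -91; Q=1: -116; Q=2: -127; Q=3: -143; Q=4: -168; Q=5: -215; Q=6: -302; Q=7: -435; Q=8: -626; Q=9: -893.
Profit is highest at Q = 0. Equivalently, the lowest AVC in the table is 61/3 ≈ $20.33 at Q = 3, and P = $3 falls below it — price never covers variable cost, so the firm shuts down and loses only its fixed cost.

Q = 0 (shut down); profit = -$91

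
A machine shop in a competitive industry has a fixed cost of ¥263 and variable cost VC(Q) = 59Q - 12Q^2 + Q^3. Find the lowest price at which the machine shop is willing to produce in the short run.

¥23 per unit

Short-run supply begins at min AVC. From VC = 59Q - 12Q^2 + Q^3, AVC = 59 - 12Q + Q^2.
dAVC/dQ = -12 + 2Q = 0 gives Q = 6. min AVC = 59 - 12·6 + 6^2 = 23.
The firm shuts down for any P below ¥23.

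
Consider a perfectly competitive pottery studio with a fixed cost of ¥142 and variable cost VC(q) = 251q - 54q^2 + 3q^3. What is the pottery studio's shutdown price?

¥8 per unit

Short-run supply begins at min AVC. From VC = 251q - 54q^2 + 3q^3, AVC = 251 - 54q + 3q^2.
dAVC/dq = -54 + 6q = 0 gives q = 9. min AVC = 251 - 54·9 + 3·9^2 = 8.
For P < ¥8 the firm produces nothing.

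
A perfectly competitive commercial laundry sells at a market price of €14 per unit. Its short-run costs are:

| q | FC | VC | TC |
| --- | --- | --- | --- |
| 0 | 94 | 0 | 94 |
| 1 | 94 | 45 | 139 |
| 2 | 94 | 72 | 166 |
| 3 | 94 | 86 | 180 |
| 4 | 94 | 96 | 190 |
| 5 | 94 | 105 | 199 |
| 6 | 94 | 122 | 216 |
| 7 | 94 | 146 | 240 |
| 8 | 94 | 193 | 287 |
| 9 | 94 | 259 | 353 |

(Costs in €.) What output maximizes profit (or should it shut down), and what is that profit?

q = 0 (shut down); profit = -€94

Tabulate TR − TC: q=0: -94; q=1: -125; q=2: -138; q=3: -138; q=4: -134; q=5: -129; q=6: -132; q=7: -142; q=8: -175; q=9: -227.
Profit is highest at q = 0. Equivalently, the lowest AVC in the table is 122/6 ≈ €20.33 at q = 6, and P = €14 falls below it — price never covers variable cost, so the firm shuts down and loses only its fixed cost.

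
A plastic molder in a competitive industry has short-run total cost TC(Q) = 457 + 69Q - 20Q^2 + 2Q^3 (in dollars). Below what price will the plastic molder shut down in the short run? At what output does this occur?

The shutdown price is the minimum of AVC. VC = 69Q - 20Q^2 + 2Q^3, so AVC = 69 - 20Q + 2Q^2.
dAVC/dQ = -20 + 4Q = 0 gives Q = 5. min AVC = 69 - 20·5 + 2·5^2 = 19.
So the shutdown price is $19.

$19 per unit, at Q = 5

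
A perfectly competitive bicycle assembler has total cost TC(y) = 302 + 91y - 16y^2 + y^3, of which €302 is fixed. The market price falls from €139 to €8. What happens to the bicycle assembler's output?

AVC = 91 - 16y + y^2, minimized at y = 8 where min AVC = €27. MC = 91 - 32y + 3y^2.
At P = €139 ≥ min AVC, set P = MC on the rising branch: y = 12.
At P = €8 < min AVC = €27, price no longer covers variable cost at any output, so the firm shuts down: y = 0.

Output falls from 12 to 0 (the firm shuts down)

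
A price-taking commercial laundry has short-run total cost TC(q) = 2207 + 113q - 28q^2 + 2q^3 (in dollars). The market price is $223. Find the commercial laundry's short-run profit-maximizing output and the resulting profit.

Profit = -$271 at q = 11

AVC = 113 - 28q + 2q^2 has its minimum $15 at q = 7; price $223 clears that bar, so the firm operates.
MC = 113 - 56q + 6q^2. Setting P = MC and taking the root on the rising branch gives q* = 11.
TR = 223·11 = 2453. TC = 2207 + 517 = 2724. Profit = 2453 − 2724 = -$271.
By producing, the firm covers all variable cost plus $1936 of fixed cost; shutting down would lose the full $2207.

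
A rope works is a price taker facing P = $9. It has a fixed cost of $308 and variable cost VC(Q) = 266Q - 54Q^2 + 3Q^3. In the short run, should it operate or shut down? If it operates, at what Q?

From TC, MC = TC'(Q) = 266 - 108Q + 9Q^2 and AVC = VC/Q = 266 - 54Q + 3Q^2.
AVC hits its minimum where MC = AVC, at Q = 9, giving min AVC = 266 - 54·9 + 3·9^2 = $23.
Since P = $9 < min AVC = $23, price fails to cover variable cost at any output.
The firm minimizes its loss by shutting down and losing only its fixed cost of $308.

Shut down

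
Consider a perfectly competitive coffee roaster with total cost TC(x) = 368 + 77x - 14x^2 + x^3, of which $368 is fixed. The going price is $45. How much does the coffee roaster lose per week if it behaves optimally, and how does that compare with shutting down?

Profit = -$240 at x = 8

AVC = 77 - 14x + x^2; min AVC = $28 at x = 7. Since P = $45 ≥ min AVC, the firm produces.
MC = 77 - 28x + 3x^2. Setting P = MC and taking the root on the rising branch gives x* = 8.
TR = 45·8 = 360. TC = 368 + 232 = 600. Profit = 360 − 600 = -$240.
Shutting down would mean losing the fixed cost of $368, so operating at a loss of $240 is better by $128.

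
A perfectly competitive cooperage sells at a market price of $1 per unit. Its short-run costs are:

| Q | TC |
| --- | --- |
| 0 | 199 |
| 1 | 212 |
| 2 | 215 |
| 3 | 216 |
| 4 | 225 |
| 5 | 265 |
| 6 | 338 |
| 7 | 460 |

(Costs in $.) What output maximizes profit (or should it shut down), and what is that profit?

Tabulate TR − TC: Q=0: -199; Q=1: -211; Q=2: -213; Q=3: -213; Q=4: -221; Q=5: -260; Q=6: -332; Q=7: -453.
Profit is highest at Q = 0. Equivalently, the lowest AVC in the table is 17/3 ≈ $5.67 at Q = 3, and P = $1 falls below it — price never covers variable cost, so the firm shuts down and loses only its fixed cost.

Q = 0 (shut down); profit = -$199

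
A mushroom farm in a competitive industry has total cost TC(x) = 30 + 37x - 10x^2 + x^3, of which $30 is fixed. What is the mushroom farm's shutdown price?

The firm shuts down when price falls below the minimum of average variable cost. AVC = VC/x = 37 - 10x + x^2.
At the minimum of AVC, MC = AVC. MC = 37 - 20x + 3x^2; setting MC = AVC gives 2x^2 - 10x = 0, so x = 5. min AVC = 12.
For P < $12 the firm produces nothing.

$12 per unit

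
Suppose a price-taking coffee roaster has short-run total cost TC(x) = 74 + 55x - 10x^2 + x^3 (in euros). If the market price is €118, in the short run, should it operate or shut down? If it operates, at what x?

Strip out fixed cost: VC = 55x - 10x^2 + x^3. Then AVC = 55 - 10x + x^2 and MC = 55 - 20x + 3x^2.
AVC hits its minimum where MC = AVC, at x = 5, giving min AVC = 55 - 10·5 + 5^2 = €30.
Since P = €118 ≥ min AVC = €30, price covers variable cost and the firm should produce.
P = MC gives -63 - 20x + 3x^2 = 0, with roots -7/3 and 9. Take the larger (rising MC): x* = 9.
Check: AVC at x = 9 is €46 ≤ P, so revenue covers variable cost.
Profit = P·x − TC = 118·9 − 488 = €574.

Produce at x = 9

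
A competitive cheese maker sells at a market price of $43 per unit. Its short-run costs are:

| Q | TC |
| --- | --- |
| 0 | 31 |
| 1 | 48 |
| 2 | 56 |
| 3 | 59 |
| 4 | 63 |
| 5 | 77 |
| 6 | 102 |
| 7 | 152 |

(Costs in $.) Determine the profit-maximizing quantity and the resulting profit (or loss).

Tabulate TR − TC: Q=0: -31; Q=1: -5; Q=2: 30; Q=3: 70; Q=4: 109; Q=5: 138; Q=6: 156; Q=7: 149.
Profit is maximized at Q = 6. AVC there is 71/6 = $11.83 ≤ P, so producing beats shutting down (which would give -$31).

Q = 6; profit = $156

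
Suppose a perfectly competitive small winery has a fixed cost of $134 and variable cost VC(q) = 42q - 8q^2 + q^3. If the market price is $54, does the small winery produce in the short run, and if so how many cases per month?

Strip out fixed cost: VC = 42q - 8q^2 + q^3. Then AVC = 42 - 8q + q^2 and MC = 42 - 16q + 3q^2.
AVC hits its minimum where MC = AVC, at q = 4, giving min AVC = 42 - 8·4 + 4^2 = $26.
Because $54 ≥ $26, revenue can cover variable cost; the firm operates.
P = MC gives -12 - 16q + 3q^2 = 0, with roots -2/3 and 6. Take the larger (rising MC): q* = 6.
Check: AVC at q = 6 is $30 ≤ P, so revenue covers variable cost.
Profit = P·q − TC = 54·6 − 314 = $10.

Produce at q = 6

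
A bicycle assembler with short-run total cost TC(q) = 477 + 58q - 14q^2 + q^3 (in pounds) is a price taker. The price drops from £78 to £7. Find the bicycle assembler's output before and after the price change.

Output falls from 10 to 0 (the firm shuts down)

AVC = 58 - 14q + q^2, minimized at q = 7 where min AVC = £9. MC = 58 - 28q + 3q^2.
With P = £78 above the shutdown price, P = MC gives q = 10.
At P = £7 < min AVC = £9, price no longer covers variable cost at any output, so the firm shuts down: q = 0.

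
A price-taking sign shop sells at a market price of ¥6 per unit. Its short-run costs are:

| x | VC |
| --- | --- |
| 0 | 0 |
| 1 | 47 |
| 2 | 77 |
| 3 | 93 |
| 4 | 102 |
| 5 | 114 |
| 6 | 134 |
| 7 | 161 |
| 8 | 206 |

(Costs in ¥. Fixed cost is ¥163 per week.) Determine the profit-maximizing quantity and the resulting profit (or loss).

Tabulate TR − TC: x=0: -163; x=1: -204; x=2: -228; x=3: -238; x=4: -241; x=5: -247; x=6: -261; x=7: -282; x=8: -321.
Profit is highest at x = 0. Equivalently, the lowest AVC in the table is 134/6 ≈ ¥22.33 at x = 6, and P = ¥6 falls below it — price never covers variable cost, so the firm shuts down and loses only its fixed cost.

x = 0 (shut down); profit = -¥163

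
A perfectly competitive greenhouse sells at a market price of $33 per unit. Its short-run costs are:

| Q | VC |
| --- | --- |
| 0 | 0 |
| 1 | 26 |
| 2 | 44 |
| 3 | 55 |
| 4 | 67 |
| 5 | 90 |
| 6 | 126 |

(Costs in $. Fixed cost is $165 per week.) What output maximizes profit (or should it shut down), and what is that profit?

Tabulate TR − TC: Q=0: -165; Q=1: -158; Q=2: -143; Q=3: -121; Q=4: -100; Q=5: -90; Q=6: -93.
Profit is maximized at Q = 5. AVC there is 90/5 = $18 ≤ P, so producing beats shutting down (which would give -$165).

Q = 5; profit = -$90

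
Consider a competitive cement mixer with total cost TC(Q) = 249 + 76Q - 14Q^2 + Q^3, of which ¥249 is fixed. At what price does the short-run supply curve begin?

Short-run supply begins at min AVC. From VC = 76Q - 14Q^2 + Q^3, AVC = 76 - 14Q + Q^2.
At the minimum of AVC, MC = AVC. MC = 76 - 28Q + 3Q^2; setting MC = AVC gives 2Q^2 - 14Q = 0, so Q = 7. min AVC = 27.
The firm shuts down for any P below ¥27.

¥27 per unit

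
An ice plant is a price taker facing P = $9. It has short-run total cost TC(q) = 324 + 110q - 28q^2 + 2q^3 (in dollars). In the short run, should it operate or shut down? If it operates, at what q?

Shut down

From TC, MC = TC'(q) = 110 - 56q + 6q^2 and AVC = VC/q = 110 - 28q + 2q^2.
AVC is minimized where dAVC/dq = -28 + 4q = 0, at q = 7; min AVC = 110 - 28·7 + 2·7^2 = $12.
Since P = $9 < min AVC = $12, price fails to cover variable cost at any output.
Best response: produce nothing and absorb the $324 fixed cost.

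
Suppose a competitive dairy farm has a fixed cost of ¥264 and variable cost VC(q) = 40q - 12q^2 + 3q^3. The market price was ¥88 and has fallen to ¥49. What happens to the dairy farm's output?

MC = 40 - 24q + 9q^2; the shutdown threshold is min AVC = ¥28 (at q = 2).
At P = ¥88 ≥ min AVC, set P = MC on the rising branch: q = 4.
At P = ¥49 ≥ min AVC, set P = MC: q = 3. The firm stays open but cuts output.

Output falls from 4 to 3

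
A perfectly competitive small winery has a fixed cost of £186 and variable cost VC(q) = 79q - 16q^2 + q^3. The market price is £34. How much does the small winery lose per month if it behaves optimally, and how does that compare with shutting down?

AVC = 79 - 16q + q^2; min AVC = £15 at q = 8. Since P = £34 ≥ min AVC, the firm produces.
With MC = 79 - 32q + 3q^2, P = MC on the upward-sloping part at q* = 9.
TR = 34·9 = 306. TC = 186 + 144 = 330. Profit = 306 − 330 = -£24.
By producing, the firm covers all variable cost plus £162 of fixed cost; shutting down would lose the full £186.

Profit = -£24 at q = 9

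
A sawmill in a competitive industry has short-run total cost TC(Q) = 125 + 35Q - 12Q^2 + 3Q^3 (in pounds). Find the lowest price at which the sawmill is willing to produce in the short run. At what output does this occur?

£23 per unit, at Q = 2

The shutdown price is the minimum of AVC. VC = 35Q - 12Q^2 + 3Q^3, so AVC = 35 - 12Q + 3Q^2.
At the minimum of AVC, MC = AVC. MC = 35 - 24Q + 9Q^2; setting MC = AVC gives 6Q^2 - 12Q = 0, so Q = 2. min AVC = 23.
The firm shuts down for any P below £23.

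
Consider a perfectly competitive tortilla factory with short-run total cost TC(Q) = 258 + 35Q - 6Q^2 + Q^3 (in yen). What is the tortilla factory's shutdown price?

¥26 per unit

Short-run supply begins at min AVC. From VC = 35Q - 6Q^2 + Q^3, AVC = 35 - 6Q + Q^2.
dAVC/dQ = -6 + 2Q = 0 gives Q = 3. min AVC = 35 - 6·3 + 3^2 = 26.
The firm shuts down for any P below ¥26.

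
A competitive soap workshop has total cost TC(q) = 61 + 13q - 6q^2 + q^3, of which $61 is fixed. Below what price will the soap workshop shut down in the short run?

The shutdown price is the minimum of AVC. VC = 13q - 6q^2 + q^3, so AVC = 13 - 6q + q^2.
At the minimum of AVC, MC = AVC. MC = 13 - 12q + 3q^2; setting MC = AVC gives 2q^2 - 6q = 0, so q = 3. min AVC = 4.
So the shutdown price is $4.

$4 per unit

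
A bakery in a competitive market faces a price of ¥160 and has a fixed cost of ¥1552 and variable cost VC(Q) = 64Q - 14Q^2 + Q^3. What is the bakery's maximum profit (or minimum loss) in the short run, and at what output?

Profit = -¥112 at Q = 12

AVC = 64 - 14Q + Q^2; min AVC = ¥15 at Q = 7. Since P = ¥160 ≥ min AVC, the firm produces.
MC = 64 - 28Q + 3Q^2. Setting P = MC and taking the root on the rising branch gives Q* = 12.
TR = 160·12 = 1920. TC = 1552 + 480 = 2032. Profit = 1920 − 2032 = -¥112.
Shutting down would mean losing the fixed cost of ¥1552, so operating at a loss of ¥112 is better by ¥1440.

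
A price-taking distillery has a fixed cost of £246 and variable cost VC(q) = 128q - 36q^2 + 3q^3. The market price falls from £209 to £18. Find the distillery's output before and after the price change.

AVC = 128 - 36q + 3q^2, minimized at q = 6 where min AVC = £20. MC = 128 - 72q + 9q^2.
With P = £209 above the shutdown price, P = MC gives q = 9.
At P = £18 < min AVC = £20, price no longer covers variable cost at any output, so the firm shuts down: q = 0.

Output falls from 9 to 0 (the firm shuts down)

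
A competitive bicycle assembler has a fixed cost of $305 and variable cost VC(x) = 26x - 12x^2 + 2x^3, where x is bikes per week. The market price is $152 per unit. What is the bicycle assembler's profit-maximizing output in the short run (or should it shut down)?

Produce at x = 7

Variable cost is VC = 26x - 12x^2 + 2x^3, so AVC = VC/x = 26 - 12x + 2x^2 and MC = dTC/dx = 26 - 24x + 6x^2.
AVC is minimized where dAVC/dx = -12 + 4x = 0, at x = 3; min AVC = 26 - 12·3 + 2·3^2 = $8.
Since P = $152 ≥ min AVC = $8, price covers variable cost and the firm should produce.
P = MC gives -126 - 24x + 6x^2 = 0, with roots -3 and 7. Take the larger (rising MC): x* = 7.
Check: AVC at x = 7 is $40 ≤ P, so revenue covers variable cost.
Profit = P·x − TC = 152·7 − 585 = $479.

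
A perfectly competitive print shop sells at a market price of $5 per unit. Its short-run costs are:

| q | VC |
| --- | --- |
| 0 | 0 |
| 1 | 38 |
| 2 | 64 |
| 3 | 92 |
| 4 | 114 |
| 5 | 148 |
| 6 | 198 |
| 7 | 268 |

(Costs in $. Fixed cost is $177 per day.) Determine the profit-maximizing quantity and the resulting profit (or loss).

Compute π = P·q − TC at each output: q=0: -177; q=1: -210; q=2: -231; q=3: -254; q=4: -271; q=5: -300; q=6: -345; q=7: -410.
Profit is highest at q = 0. Equivalently, the lowest AVC in the table is 114/4 ≈ $28.50 at q = 4, and P = $5 falls below it — price never covers variable cost, so the firm shuts down and loses only its fixed cost.

q = 0 (shut down); profit = -$177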